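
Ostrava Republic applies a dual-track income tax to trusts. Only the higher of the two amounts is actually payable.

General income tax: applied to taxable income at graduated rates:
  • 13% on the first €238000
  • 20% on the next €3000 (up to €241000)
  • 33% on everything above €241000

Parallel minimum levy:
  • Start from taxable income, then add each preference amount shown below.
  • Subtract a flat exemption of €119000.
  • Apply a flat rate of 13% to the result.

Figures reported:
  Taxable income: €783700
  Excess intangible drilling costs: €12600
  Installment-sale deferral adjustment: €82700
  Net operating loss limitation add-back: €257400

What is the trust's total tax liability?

Parallel minimum levy:
  Adjusted income: €783700 + €12600 + €82700 + €257400 = €1136400
  Less exemption €119000 → base €1017400
  €1017400 × 13% = €132262

General income tax:
  €238000 × 13% = €30940
  €3000 × 20% = €600
  €542700 × 33% = €179091
  → €210631

€210631 > €132262, so the general income tax governs.

€210631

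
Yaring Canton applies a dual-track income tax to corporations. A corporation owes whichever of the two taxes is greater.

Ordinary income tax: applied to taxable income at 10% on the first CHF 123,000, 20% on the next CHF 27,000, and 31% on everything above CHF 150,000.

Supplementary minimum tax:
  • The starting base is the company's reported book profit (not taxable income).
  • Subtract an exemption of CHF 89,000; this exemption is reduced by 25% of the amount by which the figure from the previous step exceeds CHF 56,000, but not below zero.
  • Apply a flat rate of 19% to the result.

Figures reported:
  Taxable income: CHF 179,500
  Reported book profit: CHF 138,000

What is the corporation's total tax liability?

CHF 26,845

Ordinary income tax:
  CHF 123,000 × 10% = CHF 12,300
  CHF 27,000 × 20% = CHF 5,400
  CHF 29,500 × 31% = CHF 9,145
  → CHF 26,845

Supplementary minimum tax:
  Base (reported book profit): CHF 138,000
  Exemption: CHF 89,000 − 25% × (CHF 138,000 − CHF 56,000) = CHF 89,000 − CHF 20,500 = CHF 68,500
  Base: CHF 138,000 − CHF 68,500 = CHF 69,500
  CHF 69,500 × 19% = CHF 13,205

CHF 26,845 > CHF 13,205, so the ordinary income tax governs.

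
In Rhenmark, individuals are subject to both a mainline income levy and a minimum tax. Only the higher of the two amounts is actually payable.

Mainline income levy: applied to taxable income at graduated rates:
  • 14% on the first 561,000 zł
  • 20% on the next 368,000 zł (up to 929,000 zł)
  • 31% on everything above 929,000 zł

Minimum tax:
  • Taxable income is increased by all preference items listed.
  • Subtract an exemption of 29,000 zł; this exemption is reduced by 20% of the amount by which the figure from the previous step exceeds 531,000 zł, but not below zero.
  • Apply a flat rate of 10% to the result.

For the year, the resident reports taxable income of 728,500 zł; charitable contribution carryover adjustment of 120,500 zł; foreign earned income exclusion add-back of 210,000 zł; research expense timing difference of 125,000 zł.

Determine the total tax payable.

Mainline income levy:
  561,000 zł × 14% = 78,540 zł
  167,500 zł × 20% = 33,500 zł
  → 112,040 zł

Minimum tax:
  Adjusted income: 728,500 zł + 120,500 zł + 210,000 zł + 125,000 zł = 1,184,000 zł
  Exemption: 20% × (1,184,000 zł − 531,000 zł) = 130,600 zł ≥ 29,000 zł, so the exemption is fully phased out
  Base: 1,184,000 zł − 0 zł = 1,184,000 zł
  1,184,000 zł × 10% = 118,400 zł

118,400 zł > 112,040 zł, so the minimum tax is the binding amount.

118,400 zł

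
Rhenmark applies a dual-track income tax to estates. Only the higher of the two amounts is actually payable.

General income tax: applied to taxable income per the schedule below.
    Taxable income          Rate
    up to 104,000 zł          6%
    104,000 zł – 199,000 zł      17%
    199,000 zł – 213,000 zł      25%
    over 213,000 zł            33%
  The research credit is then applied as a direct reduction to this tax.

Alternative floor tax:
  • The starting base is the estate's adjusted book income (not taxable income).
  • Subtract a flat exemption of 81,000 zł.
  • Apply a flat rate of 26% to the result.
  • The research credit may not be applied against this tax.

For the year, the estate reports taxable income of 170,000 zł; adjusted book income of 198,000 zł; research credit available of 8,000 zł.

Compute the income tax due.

General income tax:
  104,000 zł × 6% = 6,240 zł
  66,000 zł × 17% = 11,220 zł
  → 17,460 zł
  Less research credit 8,000 zł → 9,460 zł

Alternative floor tax:
  Base (adjusted book income): 198,000 zł
  Less exemption 81,000 zł → base 117,000 zł
  117,000 zł × 26% = 30,420 zł

30,420 zł > 9,460 zł, so the alternative floor tax is the binding amount.

30,420 zł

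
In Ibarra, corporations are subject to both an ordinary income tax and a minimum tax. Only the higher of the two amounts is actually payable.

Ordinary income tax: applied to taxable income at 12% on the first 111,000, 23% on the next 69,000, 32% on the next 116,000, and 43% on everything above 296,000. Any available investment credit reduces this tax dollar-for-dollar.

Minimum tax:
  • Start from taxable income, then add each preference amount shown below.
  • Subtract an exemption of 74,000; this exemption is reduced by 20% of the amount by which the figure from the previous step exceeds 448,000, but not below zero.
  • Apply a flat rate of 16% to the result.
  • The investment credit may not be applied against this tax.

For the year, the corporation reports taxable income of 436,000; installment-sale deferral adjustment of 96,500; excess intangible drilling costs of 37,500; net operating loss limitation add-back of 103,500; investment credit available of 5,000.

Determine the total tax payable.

121,510

Minimum tax:
  Adjusted income: 436,000 + 96,500 + 37,500 + 103,500 = 673,500
  Exemption: 74,000 − 20% × (673,500 − 448,000) = 74,000 − 45,100 = 28,900
  Base: 673,500 − 28,900 = 644,600
  644,600 × 16% = 103,136

Ordinary income tax:
  111,000 × 12% = 13,320
  69,000 × 23% = 15,870
  116,000 × 32% = 37,120
  140,000 × 43% = 60,200
  → 126,510
  Less investment credit 5,000 → 121,510

121,510 > 103,136, so the ordinary income tax governs.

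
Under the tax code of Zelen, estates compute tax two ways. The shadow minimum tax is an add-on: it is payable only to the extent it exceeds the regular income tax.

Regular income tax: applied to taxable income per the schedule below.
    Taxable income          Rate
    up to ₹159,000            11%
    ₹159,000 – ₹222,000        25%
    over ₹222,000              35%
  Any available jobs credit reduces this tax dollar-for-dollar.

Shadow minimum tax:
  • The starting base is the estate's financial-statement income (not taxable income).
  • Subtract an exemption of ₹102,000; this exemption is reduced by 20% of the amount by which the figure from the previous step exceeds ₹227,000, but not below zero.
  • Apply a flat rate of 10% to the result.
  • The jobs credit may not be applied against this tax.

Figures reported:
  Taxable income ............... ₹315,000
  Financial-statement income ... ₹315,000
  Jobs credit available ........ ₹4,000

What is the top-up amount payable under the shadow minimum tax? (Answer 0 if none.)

₹0

Regular income tax:
  ₹159,000 × 11% = ₹17,490
  ₹63,000 × 25% = ₹15,750
  ₹93,000 × 35% = ₹32,550
  → ₹65,790
  Less jobs credit ₹4,000 → ₹61,790

Shadow minimum tax:
  Base (financial-statement income): ₹315,000
  Exemption: ₹102,000 − 20% × (₹315,000 − ₹227,000) = ₹102,000 − ₹17,600 = ₹84,400
  Base: ₹315,000 − ₹84,400 = ₹230,600
  ₹230,600 × 10% = ₹23,060

₹23,060 ≤ ₹61,790, so no add-on is due.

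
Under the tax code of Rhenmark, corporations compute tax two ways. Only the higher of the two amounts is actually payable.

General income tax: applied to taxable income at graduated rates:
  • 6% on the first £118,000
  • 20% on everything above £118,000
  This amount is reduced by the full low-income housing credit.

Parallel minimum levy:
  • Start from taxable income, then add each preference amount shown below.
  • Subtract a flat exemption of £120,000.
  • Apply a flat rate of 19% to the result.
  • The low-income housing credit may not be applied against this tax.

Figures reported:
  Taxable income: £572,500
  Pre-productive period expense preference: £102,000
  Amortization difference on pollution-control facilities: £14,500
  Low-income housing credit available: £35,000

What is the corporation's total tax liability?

Parallel minimum levy:
  Adjusted income: £572,500 + £102,000 + £14,500 = £689,000
  Less exemption £120,000 → base £569,000
  £569,000 × 19% = £108,110

General income tax:
  £118,000 × 6% = £7,080
  £454,500 × 20% = £90,900
  → £97,980
  Less low-income housing credit £35,000 → £62,980

£108,110 > £62,980, so the parallel minimum levy is the binding amount.

£108,110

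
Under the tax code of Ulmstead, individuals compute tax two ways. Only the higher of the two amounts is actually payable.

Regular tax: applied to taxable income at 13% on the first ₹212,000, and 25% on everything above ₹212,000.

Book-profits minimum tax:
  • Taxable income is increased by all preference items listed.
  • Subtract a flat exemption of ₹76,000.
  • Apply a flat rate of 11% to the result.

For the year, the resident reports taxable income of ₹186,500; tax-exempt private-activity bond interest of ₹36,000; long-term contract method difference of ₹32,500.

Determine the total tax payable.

Book-profits minimum tax:
  Adjusted income: ₹186,500 + ₹36,000 + ₹32,500 = ₹255,000
  Less exemption ₹76,000 → base ₹179,000
  ₹179,000 × 11% = ₹19,690

Regular tax:
  ₹186,500 × 13% = ₹24,245

₹24,245 > ₹19,690, so the regular tax governs.

₹24,245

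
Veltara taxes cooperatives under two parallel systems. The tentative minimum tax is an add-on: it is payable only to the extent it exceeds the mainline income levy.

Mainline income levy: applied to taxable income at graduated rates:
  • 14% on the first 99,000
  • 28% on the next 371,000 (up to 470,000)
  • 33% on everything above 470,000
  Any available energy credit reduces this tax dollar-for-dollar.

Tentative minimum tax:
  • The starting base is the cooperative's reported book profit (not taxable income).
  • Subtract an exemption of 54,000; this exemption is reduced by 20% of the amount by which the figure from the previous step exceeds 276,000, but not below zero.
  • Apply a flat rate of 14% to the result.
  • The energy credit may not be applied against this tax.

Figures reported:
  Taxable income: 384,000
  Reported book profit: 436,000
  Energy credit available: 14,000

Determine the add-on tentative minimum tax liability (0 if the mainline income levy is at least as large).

0

Mainline income levy:
  99,000 × 14% = 13,860
  285,000 × 28% = 79,800
  → 93,660
  Less energy credit 14,000 → 79,660

Tentative minimum tax:
  Base (reported book profit): 436,000
  Exemption: 54,000 − 20% × (436,000 − 276,000) = 54,000 − 32,000 = 22,000
  Base: 436,000 − 22,000 = 414,000
  414,000 × 14% = 57,960

57,960 ≤ 79,660, so no add-on is due.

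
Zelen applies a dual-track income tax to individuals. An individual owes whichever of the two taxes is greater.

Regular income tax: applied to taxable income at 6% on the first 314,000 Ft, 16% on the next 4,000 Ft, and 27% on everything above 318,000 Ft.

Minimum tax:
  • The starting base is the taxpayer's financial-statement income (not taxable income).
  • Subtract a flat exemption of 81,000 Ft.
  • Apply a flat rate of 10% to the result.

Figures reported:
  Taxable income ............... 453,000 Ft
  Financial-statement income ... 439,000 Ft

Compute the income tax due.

55,930 Ft

Minimum tax:
  Base (financial-statement income): 439,000 Ft
  Less exemption 81,000 Ft → base 358,000 Ft
  358,000 Ft × 10% = 35,800 Ft

Regular income tax:
  314,000 Ft × 6% = 18,840 Ft
  4,000 Ft × 16% = 640 Ft
  135,000 Ft × 27% = 36,450 Ft
  → 55,930 Ft

55,930 Ft > 35,800 Ft, so the regular income tax governs.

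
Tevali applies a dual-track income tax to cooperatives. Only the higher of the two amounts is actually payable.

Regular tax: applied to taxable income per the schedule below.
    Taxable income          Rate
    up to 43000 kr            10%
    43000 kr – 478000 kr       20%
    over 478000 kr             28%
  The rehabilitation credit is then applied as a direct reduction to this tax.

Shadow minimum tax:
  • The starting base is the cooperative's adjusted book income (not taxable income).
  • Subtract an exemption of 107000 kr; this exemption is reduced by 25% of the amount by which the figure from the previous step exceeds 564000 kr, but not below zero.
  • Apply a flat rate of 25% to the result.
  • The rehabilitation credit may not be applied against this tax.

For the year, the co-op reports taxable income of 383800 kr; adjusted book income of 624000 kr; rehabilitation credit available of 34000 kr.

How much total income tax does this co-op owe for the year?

Regular tax:
  43000 kr × 10% = 4300 kr
  340800 kr × 20% = 68160 kr
  → 72460 kr
  Less rehabilitation credit 34000 kr → 38460 kr

Shadow minimum tax:
  Base (adjusted book income): 624000 kr
  Exemption: 107000 kr − 25% × (624000 kr − 564000 kr) = 107000 kr − 15000 kr = 92000 kr
  Base: 624000 kr − 92000 kr = 532000 kr
  532000 kr × 25% = 133000 kr

133000 kr > 38460 kr, so the shadow minimum tax is the binding amount.

133000 kr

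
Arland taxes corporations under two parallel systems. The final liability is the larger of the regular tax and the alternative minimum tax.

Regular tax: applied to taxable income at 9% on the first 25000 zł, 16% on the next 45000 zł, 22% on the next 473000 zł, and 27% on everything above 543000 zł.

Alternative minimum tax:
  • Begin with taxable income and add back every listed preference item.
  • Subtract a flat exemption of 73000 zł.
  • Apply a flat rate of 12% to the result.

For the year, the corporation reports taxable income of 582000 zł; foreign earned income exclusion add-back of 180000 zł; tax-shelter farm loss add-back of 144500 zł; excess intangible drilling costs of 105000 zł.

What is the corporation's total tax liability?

124040 zł

Regular tax:
  25000 zł × 9% = 2250 zł
  45000 zł × 16% = 7200 zł
  473000 zł × 22% = 104060 zł
  39000 zł × 27% = 10530 zł
  → 124040 zł

Alternative minimum tax:
  Adjusted income: 582000 zł + 180000 zł + 144500 zł + 105000 zł = 1011500 zł
  Less exemption 73000 zł → base 938500 zł
  938500 zł × 12% = 112620 zł

124040 zł > 112620 zł, so the regular tax governs.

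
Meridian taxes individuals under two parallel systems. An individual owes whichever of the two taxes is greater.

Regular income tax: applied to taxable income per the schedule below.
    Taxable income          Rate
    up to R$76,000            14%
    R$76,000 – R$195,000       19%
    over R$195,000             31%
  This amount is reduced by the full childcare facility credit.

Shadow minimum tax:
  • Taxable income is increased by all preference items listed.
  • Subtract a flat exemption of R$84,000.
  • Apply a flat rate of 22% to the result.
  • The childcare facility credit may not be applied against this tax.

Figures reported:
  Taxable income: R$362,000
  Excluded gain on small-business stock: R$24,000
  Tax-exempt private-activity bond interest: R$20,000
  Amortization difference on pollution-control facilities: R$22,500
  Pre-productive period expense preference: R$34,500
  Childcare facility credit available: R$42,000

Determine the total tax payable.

Regular income tax:
  R$76,000 × 14% = R$10,640
  R$119,000 × 19% = R$22,610
  R$167,000 × 31% = R$51,770
  → R$85,020
  Less childcare facility credit R$42,000 → R$43,020

Shadow minimum tax:
  Adjusted income: R$362,000 + R$24,000 + R$20,000 + R$22,500 + R$34,500 = R$463,000
  Less exemption R$84,000 → base R$379,000
  R$379,000 × 22% = R$83,380

R$83,380 > R$43,020, so the shadow minimum tax is the binding amount.

R$83,380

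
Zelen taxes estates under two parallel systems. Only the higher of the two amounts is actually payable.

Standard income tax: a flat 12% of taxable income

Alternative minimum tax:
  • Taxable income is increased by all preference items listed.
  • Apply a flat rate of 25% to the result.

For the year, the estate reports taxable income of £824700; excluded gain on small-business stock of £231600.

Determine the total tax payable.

Alternative minimum tax:
  Adjusted income: £824700 + £231600 = £1056300
  £1056300 × 25% = £264075

Standard income tax:
  £824700 × 12% = £98964

£264075 > £98964, so the alternative minimum tax is the binding amount.

£264075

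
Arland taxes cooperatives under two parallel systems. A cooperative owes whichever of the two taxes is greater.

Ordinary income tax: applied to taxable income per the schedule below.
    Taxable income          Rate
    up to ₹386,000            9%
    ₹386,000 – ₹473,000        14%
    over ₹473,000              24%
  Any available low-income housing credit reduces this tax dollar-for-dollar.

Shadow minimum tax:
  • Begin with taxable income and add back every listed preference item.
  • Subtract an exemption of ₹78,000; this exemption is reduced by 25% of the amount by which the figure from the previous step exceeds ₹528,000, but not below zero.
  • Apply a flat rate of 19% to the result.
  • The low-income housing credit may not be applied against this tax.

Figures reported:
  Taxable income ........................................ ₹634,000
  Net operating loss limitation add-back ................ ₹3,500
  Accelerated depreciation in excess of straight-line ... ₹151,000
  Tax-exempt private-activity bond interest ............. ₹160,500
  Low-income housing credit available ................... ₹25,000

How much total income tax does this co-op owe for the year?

Ordinary income tax:
  ₹386,000 × 9% = ₹34,740
  ₹87,000 × 14% = ₹12,180
  ₹161,000 × 24% = ₹38,640
  → ₹85,560
  Less low-income housing credit ₹25,000 → ₹60,560

Shadow minimum tax:
  Adjusted income: ₹634,000 + ₹3,500 + ₹151,000 + ₹160,500 = ₹949,000
  Exemption: 25% × (₹949,000 − ₹528,000) = ₹105,250 ≥ ₹78,000, so the exemption is fully phased out
  Base: ₹949,000 − ₹0 = ₹949,000
  ₹949,000 × 19% = ₹180,310

₹180,310 > ₹60,560, so the shadow minimum tax is the binding amount.

₹180,310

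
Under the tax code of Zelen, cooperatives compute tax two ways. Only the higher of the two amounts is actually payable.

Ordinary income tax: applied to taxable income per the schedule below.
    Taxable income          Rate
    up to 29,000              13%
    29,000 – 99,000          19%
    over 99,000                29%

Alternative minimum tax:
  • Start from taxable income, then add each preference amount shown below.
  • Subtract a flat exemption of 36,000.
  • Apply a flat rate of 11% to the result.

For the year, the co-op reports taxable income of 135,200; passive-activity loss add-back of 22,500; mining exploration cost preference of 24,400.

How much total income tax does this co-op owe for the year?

27,568

Ordinary income tax:
  29,000 × 13% = 3,770
  70,000 × 19% = 13,300
  36,200 × 29% = 10,498
  → 27,568

Alternative minimum tax:
  Adjusted income: 135,200 + 22,500 + 24,400 = 182,100
  Less exemption 36,000 → base 146,100
  146,100 × 11% = 16,071

27,568 > 16,071, so the ordinary income tax governs.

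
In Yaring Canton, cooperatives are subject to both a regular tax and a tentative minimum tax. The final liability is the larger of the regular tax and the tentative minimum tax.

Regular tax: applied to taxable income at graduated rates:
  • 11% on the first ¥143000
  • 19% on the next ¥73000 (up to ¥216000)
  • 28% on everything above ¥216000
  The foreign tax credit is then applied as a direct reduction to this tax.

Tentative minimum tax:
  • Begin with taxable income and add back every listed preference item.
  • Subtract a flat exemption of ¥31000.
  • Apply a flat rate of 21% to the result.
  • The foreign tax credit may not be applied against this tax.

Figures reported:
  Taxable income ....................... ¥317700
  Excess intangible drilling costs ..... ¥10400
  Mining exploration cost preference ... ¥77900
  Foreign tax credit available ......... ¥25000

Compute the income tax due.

¥78750

Regular tax:
  ¥143000 × 11% = ¥15730
  ¥73000 × 19% = ¥13870
  ¥101700 × 28% = ¥28476
  → ¥58076
  Less foreign tax credit ¥25000 → ¥33076

Tentative minimum tax:
  Adjusted income: ¥317700 + ¥10400 + ¥77900 = ¥406000
  Less exemption ¥31000 → base ¥375000
  ¥375000 × 21% = ¥78750

¥78750 > ¥33076, so the tentative minimum tax is the binding amount.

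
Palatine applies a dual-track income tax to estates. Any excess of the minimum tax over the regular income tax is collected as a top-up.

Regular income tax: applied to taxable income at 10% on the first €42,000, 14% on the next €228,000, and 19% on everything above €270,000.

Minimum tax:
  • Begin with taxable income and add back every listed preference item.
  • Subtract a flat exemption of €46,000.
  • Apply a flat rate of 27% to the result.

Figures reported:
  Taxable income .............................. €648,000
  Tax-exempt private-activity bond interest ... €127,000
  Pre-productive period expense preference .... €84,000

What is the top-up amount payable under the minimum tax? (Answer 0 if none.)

Regular income tax:
  €42,000 × 10% = €4,200
  €228,000 × 14% = €31,920
  €378,000 × 19% = €71,820
  → €107,940

Minimum tax:
  Adjusted income: €648,000 + €127,000 + €84,000 = €859,000
  Less exemption €46,000 → base €813,000
  €813,000 × 27% = €219,510

Excess of minimum tax over regular income tax: €219,510 − €107,940 = €111,570.

€111,570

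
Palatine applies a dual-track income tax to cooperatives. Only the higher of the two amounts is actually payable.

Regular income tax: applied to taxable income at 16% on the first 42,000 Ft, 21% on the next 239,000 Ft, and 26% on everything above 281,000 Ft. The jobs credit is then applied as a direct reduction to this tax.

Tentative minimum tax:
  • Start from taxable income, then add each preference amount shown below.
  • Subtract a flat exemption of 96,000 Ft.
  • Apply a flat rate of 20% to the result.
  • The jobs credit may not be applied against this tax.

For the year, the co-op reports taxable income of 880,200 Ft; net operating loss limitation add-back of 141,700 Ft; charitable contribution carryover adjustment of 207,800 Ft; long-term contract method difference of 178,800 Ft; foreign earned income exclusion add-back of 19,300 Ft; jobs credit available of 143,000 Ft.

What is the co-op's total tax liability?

266,360 Ft

Tentative minimum tax:
  Adjusted income: 880,200 Ft + 141,700 Ft + 207,800 Ft + 178,800 Ft + 19,300 Ft = 1,427,800 Ft
  Less exemption 96,000 Ft → base 1,331,800 Ft
  1,331,800 Ft × 20% = 266,360 Ft

Regular income tax:
  42,000 Ft × 16% = 6,720 Ft
  239,000 Ft × 21% = 50,190 Ft
  599,200 Ft × 26% = 155,792 Ft
  → 212,702 Ft
  Less jobs credit 143,000 Ft → 69,702 Ft

266,360 Ft > 69,702 Ft, so the tentative minimum tax is the binding amount.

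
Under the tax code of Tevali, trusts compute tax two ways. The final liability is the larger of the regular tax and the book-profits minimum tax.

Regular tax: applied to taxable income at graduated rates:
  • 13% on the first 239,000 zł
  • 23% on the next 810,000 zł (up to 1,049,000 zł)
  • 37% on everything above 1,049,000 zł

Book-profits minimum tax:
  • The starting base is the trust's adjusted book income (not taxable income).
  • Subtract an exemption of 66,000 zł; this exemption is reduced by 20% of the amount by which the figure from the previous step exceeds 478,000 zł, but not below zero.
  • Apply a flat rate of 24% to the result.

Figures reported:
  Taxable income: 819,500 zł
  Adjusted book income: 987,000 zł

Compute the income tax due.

236,880 zł

Regular tax:
  239,000 zł × 13% = 31,070 zł
  580,500 zł × 23% = 133,515 zł
  → 164,585 zł

Book-profits minimum tax:
  Base (adjusted book income): 987,000 zł
  Exemption: 20% × (987,000 zł − 478,000 zł) = 101,800 zł ≥ 66,000 zł, so the exemption is fully phased out
  Base: 987,000 zł − 0 zł = 987,000 zł
  987,000 zł × 24% = 236,880 zł

236,880 zł > 164,585 zł, so the book-profits minimum tax is the binding amount.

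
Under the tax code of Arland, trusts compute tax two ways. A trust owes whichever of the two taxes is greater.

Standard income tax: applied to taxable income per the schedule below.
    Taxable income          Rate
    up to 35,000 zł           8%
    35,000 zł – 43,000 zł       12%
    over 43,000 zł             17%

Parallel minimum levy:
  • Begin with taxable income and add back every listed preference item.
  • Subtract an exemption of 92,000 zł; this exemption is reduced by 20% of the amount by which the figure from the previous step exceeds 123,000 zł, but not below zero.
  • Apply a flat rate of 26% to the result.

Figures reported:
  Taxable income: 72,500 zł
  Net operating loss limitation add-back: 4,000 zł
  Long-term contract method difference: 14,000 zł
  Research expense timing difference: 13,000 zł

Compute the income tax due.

8,775 zł

Parallel minimum levy:
  Adjusted income: 72,500 zł + 4,000 zł + 14,000 zł + 13,000 zł = 103,500 zł
  Exemption: 103,500 zł ≤ 123,000 zł, so full 92,000 zł applies
  Base: 103,500 zł − 92,000 zł = 11,500 zł
  11,500 zł × 26% = 2,990 zł

Standard income tax:
  35,000 zł × 8% = 2,800 zł
  8,000 zł × 12% = 960 zł
  29,500 zł × 17% = 5,015 zł
  → 8,775 zł

8,775 zł > 2,990 zł, so the standard income tax governs.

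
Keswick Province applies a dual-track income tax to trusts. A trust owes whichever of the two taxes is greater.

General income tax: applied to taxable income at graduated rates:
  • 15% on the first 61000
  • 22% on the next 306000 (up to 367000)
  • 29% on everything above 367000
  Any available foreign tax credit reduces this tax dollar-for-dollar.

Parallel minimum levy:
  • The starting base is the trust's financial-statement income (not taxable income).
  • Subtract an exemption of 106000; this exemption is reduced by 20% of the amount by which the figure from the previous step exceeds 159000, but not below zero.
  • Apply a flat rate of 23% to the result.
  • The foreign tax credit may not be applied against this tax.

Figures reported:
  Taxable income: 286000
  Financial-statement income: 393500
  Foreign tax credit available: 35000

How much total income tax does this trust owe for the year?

76912

General income tax:
  61000 × 15% = 9150
  225000 × 22% = 49500
  → 58650
  Less foreign tax credit 35000 → 23650

Parallel minimum levy:
  Base (financial-statement income): 393500
  Exemption: 106000 − 20% × (393500 − 159000) = 106000 − 46900 = 59100
  Base: 393500 − 59100 = 334400
  334400 × 23% = 76912

76912 > 23650, so the parallel minimum levy is the binding amount.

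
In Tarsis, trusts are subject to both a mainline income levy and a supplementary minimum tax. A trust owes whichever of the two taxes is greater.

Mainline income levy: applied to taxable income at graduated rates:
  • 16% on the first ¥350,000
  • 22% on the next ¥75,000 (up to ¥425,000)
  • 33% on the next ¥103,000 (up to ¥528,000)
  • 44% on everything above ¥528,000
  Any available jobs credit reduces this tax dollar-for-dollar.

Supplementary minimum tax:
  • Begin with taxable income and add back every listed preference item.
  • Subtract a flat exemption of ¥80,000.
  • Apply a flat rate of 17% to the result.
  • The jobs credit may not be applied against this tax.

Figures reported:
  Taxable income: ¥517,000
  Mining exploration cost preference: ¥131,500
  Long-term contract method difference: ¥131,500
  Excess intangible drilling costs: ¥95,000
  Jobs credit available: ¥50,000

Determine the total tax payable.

Mainline income levy:
  ¥350,000 × 16% = ¥56,000
  ¥75,000 × 22% = ¥16,500
  ¥92,000 × 33% = ¥30,360
  → ¥102,860
  Less jobs credit ¥50,000 → ¥52,860

Supplementary minimum tax:
  Adjusted income: ¥517,000 + ¥131,500 + ¥131,500 + ¥95,000 = ¥875,000
  Less exemption ¥80,000 → base ¥795,000
  ¥795,000 × 17% = ¥135,150

¥135,150 > ¥52,860, so the supplementary minimum tax is the binding amount.

¥135,150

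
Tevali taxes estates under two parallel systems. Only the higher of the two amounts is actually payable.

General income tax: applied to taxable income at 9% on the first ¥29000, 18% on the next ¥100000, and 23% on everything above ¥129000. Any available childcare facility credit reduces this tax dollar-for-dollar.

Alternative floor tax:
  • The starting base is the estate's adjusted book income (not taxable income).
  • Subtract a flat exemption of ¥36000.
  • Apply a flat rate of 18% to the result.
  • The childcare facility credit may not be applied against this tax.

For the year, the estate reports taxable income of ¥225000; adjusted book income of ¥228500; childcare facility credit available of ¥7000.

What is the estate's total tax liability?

¥35690

Alternative floor tax:
  Base (adjusted book income): ¥228500
  Less exemption ¥36000 → base ¥192500
  ¥192500 × 18% = ¥34650

General income tax:
  ¥29000 × 9% = ¥2610
  ¥100000 × 18% = ¥18000
  ¥96000 × 23% = ¥22080
  → ¥42690
  Less childcare facility credit ¥7000 → ¥35690

¥35690 > ¥34650, so the general income tax governs.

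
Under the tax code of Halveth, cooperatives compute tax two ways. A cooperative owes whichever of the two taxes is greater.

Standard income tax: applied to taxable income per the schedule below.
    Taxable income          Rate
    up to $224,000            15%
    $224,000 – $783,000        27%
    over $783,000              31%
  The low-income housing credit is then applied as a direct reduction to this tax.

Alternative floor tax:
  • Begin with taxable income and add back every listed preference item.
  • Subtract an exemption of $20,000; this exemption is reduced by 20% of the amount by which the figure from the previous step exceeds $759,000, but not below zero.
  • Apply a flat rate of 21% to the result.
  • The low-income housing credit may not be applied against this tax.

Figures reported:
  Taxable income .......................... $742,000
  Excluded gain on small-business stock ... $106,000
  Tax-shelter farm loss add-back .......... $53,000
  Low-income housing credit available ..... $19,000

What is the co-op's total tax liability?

Alternative floor tax:
  Adjusted income: $742,000 + $106,000 + $53,000 = $901,000
  Exemption: 20% × ($901,000 − $759,000) = $28,400 ≥ $20,000, so the exemption is fully phased out
  Base: $901,000 − $0 = $901,000
  $901,000 × 21% = $189,210

Standard income tax:
  $224,000 × 15% = $33,600
  $518,000 × 27% = $139,860
  → $173,460
  Less low-income housing credit $19,000 → $154,460

$189,210 > $154,460, so the alternative floor tax is the binding amount.

$189,210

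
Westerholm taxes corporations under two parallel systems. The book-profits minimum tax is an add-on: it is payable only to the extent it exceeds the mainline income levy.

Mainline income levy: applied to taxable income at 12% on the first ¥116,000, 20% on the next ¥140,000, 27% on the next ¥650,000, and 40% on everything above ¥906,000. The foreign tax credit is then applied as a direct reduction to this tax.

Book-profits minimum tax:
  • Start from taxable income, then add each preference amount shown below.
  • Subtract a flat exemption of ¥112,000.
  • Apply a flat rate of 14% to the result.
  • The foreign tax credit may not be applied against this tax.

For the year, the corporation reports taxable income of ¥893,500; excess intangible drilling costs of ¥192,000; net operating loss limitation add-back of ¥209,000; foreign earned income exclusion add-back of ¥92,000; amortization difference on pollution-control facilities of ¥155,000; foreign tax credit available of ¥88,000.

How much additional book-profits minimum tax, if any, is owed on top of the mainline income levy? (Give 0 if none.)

Book-profits minimum tax:
  Adjusted income: ¥893,500 + ¥192,000 + ¥209,000 + ¥92,000 + ¥155,000 = ¥1,541,500
  Less exemption ¥112,000 → base ¥1,429,500
  ¥1,429,500 × 14% = ¥200,130

Mainline income levy:
  ¥116,000 × 12% = ¥13,920
  ¥140,000 × 20% = ¥28,000
  ¥637,500 × 27% = ¥172,125
  → ¥214,045
  Less foreign tax credit ¥88,000 → ¥126,045

Excess of book-profits minimum tax over mainline income levy: ¥200,130 − ¥126,045 = ¥74,085.

¥74,085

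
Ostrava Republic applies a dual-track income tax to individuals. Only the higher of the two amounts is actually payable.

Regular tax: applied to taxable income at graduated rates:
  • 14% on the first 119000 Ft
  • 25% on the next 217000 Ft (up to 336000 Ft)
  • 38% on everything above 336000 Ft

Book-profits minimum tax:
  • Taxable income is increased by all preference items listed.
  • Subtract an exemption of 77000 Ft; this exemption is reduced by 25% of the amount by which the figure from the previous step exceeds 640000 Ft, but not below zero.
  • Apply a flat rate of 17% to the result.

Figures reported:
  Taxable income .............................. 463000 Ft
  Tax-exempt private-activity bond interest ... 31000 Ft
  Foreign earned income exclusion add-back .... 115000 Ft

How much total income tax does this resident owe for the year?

Book-profits minimum tax:
  Adjusted income: 463000 Ft + 31000 Ft + 115000 Ft = 609000 Ft
  Exemption: 609000 Ft ≤ 640000 Ft, so full 77000 Ft applies
  Base: 609000 Ft − 77000 Ft = 532000 Ft
  532000 Ft × 17% = 90440 Ft

Regular tax:
  119000 Ft × 14% = 16660 Ft
  217000 Ft × 25% = 54250 Ft
  127000 Ft × 38% = 48260 Ft
  → 119170 Ft

119170 Ft > 90440 Ft, so the regular tax governs.

119170 Ft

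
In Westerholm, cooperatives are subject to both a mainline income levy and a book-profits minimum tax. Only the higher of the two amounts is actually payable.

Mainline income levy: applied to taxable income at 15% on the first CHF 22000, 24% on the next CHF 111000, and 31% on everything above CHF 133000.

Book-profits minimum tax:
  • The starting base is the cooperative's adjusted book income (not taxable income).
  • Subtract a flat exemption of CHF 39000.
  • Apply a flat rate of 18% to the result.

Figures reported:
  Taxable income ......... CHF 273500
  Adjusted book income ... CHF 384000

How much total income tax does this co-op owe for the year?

Mainline income levy:
  CHF 22000 × 15% = CHF 3300
  CHF 111000 × 24% = CHF 26640
  CHF 140500 × 31% = CHF 43555
  → CHF 73495

Book-profits minimum tax:
  Base (adjusted book income): CHF 384000
  Less exemption CHF 39000 → base CHF 345000
  CHF 345000 × 18% = CHF 62100

CHF 73495 > CHF 62100, so the mainline income levy governs.

CHF 73495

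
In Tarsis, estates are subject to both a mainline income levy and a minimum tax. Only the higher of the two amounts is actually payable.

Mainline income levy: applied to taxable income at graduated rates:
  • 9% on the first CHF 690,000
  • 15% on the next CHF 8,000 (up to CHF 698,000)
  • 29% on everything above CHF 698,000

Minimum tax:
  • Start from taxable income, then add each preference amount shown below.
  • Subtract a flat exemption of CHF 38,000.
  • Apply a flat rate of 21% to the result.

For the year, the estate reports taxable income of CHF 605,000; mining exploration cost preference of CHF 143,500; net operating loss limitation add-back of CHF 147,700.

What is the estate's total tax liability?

CHF 180,222

Minimum tax:
  Adjusted income: CHF 605,000 + CHF 143,500 + CHF 147,700 = CHF 896,200
  Less exemption CHF 38,000 → base CHF 858,200
  CHF 858,200 × 21% = CHF 180,222

Mainline income levy:
  CHF 605,000 × 9% = CHF 54,450

CHF 180,222 > CHF 54,450, so the minimum tax is the binding amount.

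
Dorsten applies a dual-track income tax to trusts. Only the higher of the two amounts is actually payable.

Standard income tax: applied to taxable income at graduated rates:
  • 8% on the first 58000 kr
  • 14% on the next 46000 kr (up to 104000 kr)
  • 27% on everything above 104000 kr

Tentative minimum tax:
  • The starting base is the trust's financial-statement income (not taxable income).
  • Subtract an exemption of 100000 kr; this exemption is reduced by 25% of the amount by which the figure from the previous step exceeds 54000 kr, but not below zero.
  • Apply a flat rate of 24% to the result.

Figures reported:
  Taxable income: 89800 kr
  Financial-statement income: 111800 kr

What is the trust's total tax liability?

9092 kr

Tentative minimum tax:
  Base (financial-statement income): 111800 kr
  Exemption: 100000 kr − 25% × (111800 kr − 54000 kr) = 100000 kr − 14450 kr = 85550 kr
  Base: 111800 kr − 85550 kr = 26250 kr
  26250 kr × 24% = 6300 kr

Standard income tax:
  58000 kr × 8% = 4640 kr
  31800 kr × 14% = 4452 kr
  → 9092 kr

9092 kr > 6300 kr, so the standard income tax governs.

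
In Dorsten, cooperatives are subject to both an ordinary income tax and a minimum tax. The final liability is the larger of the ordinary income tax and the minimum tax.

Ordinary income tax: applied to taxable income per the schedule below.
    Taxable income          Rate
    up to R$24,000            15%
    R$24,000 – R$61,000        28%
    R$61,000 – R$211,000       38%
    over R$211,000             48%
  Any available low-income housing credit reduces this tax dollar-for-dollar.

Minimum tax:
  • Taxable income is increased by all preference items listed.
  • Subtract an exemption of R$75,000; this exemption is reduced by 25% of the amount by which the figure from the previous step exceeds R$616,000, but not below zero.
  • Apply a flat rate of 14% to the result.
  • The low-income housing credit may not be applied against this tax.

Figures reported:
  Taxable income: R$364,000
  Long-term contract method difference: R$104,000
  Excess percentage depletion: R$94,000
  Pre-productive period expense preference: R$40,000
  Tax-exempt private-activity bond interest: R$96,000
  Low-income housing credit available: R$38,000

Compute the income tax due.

R$106,400

Ordinary income tax:
  R$24,000 × 15% = R$3,600
  R$37,000 × 28% = R$10,360
  R$150,000 × 38% = R$57,000
  R$153,000 × 48% = R$73,440
  → R$144,400
  Less low-income housing credit R$38,000 → R$106,400

Minimum tax:
  Adjusted income: R$364,000 + R$104,000 + R$94,000 + R$40,000 + R$96,000 = R$698,000
  Exemption: R$75,000 − 25% × (R$698,000 − R$616,000) = R$75,000 − R$20,500 = R$54,500
  Base: R$698,000 − R$54,500 = R$643,500
  R$643,500 × 14% = R$90,090

R$106,400 > R$90,090, so the ordinary income tax governs.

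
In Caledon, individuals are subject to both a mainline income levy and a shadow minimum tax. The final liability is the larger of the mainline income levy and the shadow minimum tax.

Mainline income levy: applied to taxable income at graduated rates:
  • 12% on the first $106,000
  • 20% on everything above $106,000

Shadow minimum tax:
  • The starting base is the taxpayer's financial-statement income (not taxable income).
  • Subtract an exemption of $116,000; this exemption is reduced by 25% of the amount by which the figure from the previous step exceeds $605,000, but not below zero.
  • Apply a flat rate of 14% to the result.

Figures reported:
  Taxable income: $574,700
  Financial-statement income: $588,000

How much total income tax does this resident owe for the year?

$106,460

Shadow minimum tax:
  Base (financial-statement income): $588,000
  Exemption: $588,000 ≤ $605,000, so full $116,000 applies
  Base: $588,000 − $116,000 = $472,000
  $472,000 × 14% = $66,080

Mainline income levy:
  $106,000 × 12% = $12,720
  $468,700 × 20% = $93,740
  → $106,460

$106,460 > $66,080, so the mainline income levy governs.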